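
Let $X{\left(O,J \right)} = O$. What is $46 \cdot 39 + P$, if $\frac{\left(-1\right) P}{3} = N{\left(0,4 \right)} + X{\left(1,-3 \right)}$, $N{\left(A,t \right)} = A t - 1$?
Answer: $1794$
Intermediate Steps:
$N{\left(A,t \right)} = -1 + A t$
$P = 0$ ($P = - 3 \left(\left(-1 + 0 \cdot 4\right) + 1\right) = - 3 \left(\left(-1 + 0\right) + 1\right) = - 3 \left(-1 + 1\right) = \left(-3\right) 0 = 0$)
$46 \cdot 39 + P = 46 \cdot 39 + 0 = 1794 + 0 = 1794$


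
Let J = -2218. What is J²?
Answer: 4919524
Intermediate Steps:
J² = (-2218)² = 4919524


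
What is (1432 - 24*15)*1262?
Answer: 1352864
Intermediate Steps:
(1432 - 24*15)*1262 = (1432 - 360)*1262 = 1072*1262 = 1352864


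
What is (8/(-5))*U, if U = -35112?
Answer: 280896/5 ≈ 56179.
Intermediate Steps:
(8/(-5))*U = (8/(-5))*(-35112) = (8*(-⅕))*(-35112) = -8/5*(-35112) = 280896/5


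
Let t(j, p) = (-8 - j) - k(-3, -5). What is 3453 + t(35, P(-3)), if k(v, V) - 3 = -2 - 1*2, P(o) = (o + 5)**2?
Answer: 3411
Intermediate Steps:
P(o) = (5 + o)**2
k(v, V) = -1 (k(v, V) = 3 + (-2 - 1*2) = 3 + (-2 - 2) = 3 - 4 = -1)
t(j, p) = -7 - j (t(j, p) = (-8 - j) - 1*(-1) = (-8 - j) + 1 = -7 - j)
3453 + t(35, P(-3)) = 3453 + (-7 - 1*35) = 3453 + (-7 - 35) = 3453 - 42 = 3411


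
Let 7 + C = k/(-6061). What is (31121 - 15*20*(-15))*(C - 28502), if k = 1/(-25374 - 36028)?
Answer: -377933067705901837/372157522 ≈ -1.0155e+9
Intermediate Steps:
k = -1/61402 (k = 1/(-61402) = -1/61402 ≈ -1.6286e-5)
C = -2605102653/372157522 (C = -7 - 1/61402/(-6061) = -7 - 1/61402*(-1/6061) = -7 + 1/372157522 = -2605102653/372157522 ≈ -7.0000)
(31121 - 15*20*(-15))*(C - 28502) = (31121 - 15*20*(-15))*(-2605102653/372157522 - 28502) = (31121 - 300*(-15))*(-10609838794697/372157522) = (31121 + 4500)*(-10609838794697/372157522) = 35621*(-10609838794697/372157522) = -377933067705901837/372157522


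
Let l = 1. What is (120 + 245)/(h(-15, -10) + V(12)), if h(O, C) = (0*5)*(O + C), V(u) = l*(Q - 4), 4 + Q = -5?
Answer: -365/13 ≈ -28.077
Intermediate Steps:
Q = -9 (Q = -4 - 5 = -9)
V(u) = -13 (V(u) = 1*(-9 - 4) = 1*(-13) = -13)
h(O, C) = 0 (h(O, C) = 0*(C + O) = 0)
(120 + 245)/(h(-15, -10) + V(12)) = (120 + 245)/(0 - 13) = 365/(-13) = 365*(-1/13) = -365/13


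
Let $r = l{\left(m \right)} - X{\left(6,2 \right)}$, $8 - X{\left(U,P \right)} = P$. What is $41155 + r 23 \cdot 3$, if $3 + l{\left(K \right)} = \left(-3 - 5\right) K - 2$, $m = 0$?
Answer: $40396$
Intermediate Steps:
$X{\left(U,P \right)} = 8 - P$
$l{\left(K \right)} = -5 - 8 K$ ($l{\left(K \right)} = -3 + \left(\left(-3 - 5\right) K - 2\right) = -3 - \left(2 + 8 K\right) = -5 - 8 K$)
$r = -11$ ($r = \left(-5 - 0\right) - \left(8 - 2\right) = \left(-5 + 0\right) - \left(8 - 2\right) = -5 - 6 = -11$)
$41155 + r 23 \cdot 3 = 41155 + \left(-11\right) 23 \cdot 3 = 41155 - 759 = 40396$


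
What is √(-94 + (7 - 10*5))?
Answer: I*√137 ≈ 11.705*I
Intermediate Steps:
√(-94 + (7 - 10*5)) = √(-94 + (7 - 50)) = √(-94 - 43) = √(-137) = I*√137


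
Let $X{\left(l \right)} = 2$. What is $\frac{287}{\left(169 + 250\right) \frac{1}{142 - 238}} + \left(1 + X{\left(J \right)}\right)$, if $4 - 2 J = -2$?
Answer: $- \frac{26295}{419} \approx -62.757$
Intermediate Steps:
$J = 3$ ($J = 2 - -1 = 2 + 1 = 3$)
$\frac{287}{\left(169 + 250\right) \frac{1}{142 - 238}} + \left(1 + X{\left(J \right)}\right) = \frac{287}{\left(169 + 250\right) \frac{1}{142 - 238}} + \left(1 + 2\right) = \frac{287}{419 \frac{1}{-96}} + 3 = \frac{287}{419 \left(- \frac{1}{96}\right)} + 3 = \frac{287}{- \frac{419}{96}} + 3 = 287 \left(- \frac{96}{419}\right) + 3 = - \frac{27552}{419} + 3 = - \frac{26295}{419}$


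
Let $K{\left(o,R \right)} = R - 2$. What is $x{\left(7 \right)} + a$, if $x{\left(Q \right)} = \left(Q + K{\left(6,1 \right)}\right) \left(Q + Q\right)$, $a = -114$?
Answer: $-30$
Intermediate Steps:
$K{\left(o,R \right)} = -2 + R$
$x{\left(Q \right)} = 2 Q \left(-1 + Q\right)$ ($x{\left(Q \right)} = \left(Q + \left(-2 + 1\right)\right) \left(Q + Q\right) = \left(Q - 1\right) 2 Q = \left(-1 + Q\right) 2 Q = 2 Q \left(-1 + Q\right)$)
$x{\left(7 \right)} + a = 2 \cdot 7 \left(-1 + 7\right) - 114 = 2 \cdot 7 \cdot 6 - 114 = 84 - 114 = -30$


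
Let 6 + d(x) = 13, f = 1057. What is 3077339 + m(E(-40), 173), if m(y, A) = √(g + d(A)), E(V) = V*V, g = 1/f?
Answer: 3077339 + 10*√78218/1057 ≈ 3.0773e+6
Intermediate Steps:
d(x) = 7 (d(x) = -6 + 13 = 7)
g = 1/1057 ≈ 0.00094607
E(V) = V²
m(y, A) = 10*√78218/1057 (m(y, A) = √(1/1057 + 7) = √(7400/1057) = 10*√78218/1057)
3077339 + m(E(-40), 173) = 3077339 + 10*√78218/1057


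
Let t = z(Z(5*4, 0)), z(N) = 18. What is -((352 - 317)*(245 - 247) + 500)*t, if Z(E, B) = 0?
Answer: -7740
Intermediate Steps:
t = 18
-((352 - 317)*(245 - 247) + 500)*t = -((352 - 317)*(245 - 247) + 500)*18 = -(35*(-2) + 500)*18 = -(-70 + 500)*18 = -430*18 = -1*7740 = -7740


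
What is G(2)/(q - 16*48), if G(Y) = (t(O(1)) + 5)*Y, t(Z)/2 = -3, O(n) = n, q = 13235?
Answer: -2/12467 ≈ -0.00016042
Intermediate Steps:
t(Z) = -6 (t(Z) = 2*(-3) = -6)
G(Y) = -Y (G(Y) = (-6 + 5)*Y = -Y)
G(2)/(q - 16*48) = (-1*2)/(13235 - 16*48) = -2/(13235 - 768) = -2/12467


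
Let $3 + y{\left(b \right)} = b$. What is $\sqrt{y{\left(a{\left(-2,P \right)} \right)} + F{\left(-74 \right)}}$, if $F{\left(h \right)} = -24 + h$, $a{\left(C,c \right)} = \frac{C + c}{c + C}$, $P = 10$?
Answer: $10 i \approx 10.0 i$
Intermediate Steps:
$a{\left(C,c \right)} = 1$ ($a{\left(C,c \right)} = \frac{C + c}{C + c} = 1$)
$y{\left(b \right)} = -3 + b$
$\sqrt{y{\left(a{\left(-2,P \right)} \right)} + F{\left(-74 \right)}} = \sqrt{\left(-3 + 1\right) - 98} = \sqrt{-2 - 98} = \sqrt{-100} = 10 i$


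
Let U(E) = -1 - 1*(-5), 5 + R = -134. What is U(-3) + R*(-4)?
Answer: 560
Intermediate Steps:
R = -139 (R = -5 - 134 = -139)
U(E) = 4 (U(E) = -1 + 5 = 4)
U(-3) + R*(-4) = 4 - 139*(-4) = 4 + 556 = 560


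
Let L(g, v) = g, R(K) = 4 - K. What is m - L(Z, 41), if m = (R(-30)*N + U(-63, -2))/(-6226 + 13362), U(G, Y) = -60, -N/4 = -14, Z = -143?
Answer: 255573/1784 ≈ 143.26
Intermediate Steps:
N = 56 (N = -4*(-14) = 56)
m = 461/1784 (m = ((4 - 1*(-30))*56 - 60)/(-6226 + 13362) = ((4 + 30)*56 - 60)/7136 = (34*56 - 60)*(1/7136) = (1904 - 60)*(1/7136) = 1844*(1/7136) = 461/1784 ≈ 0.25841)
m - L(Z, 41) = 461/1784 - 1*(-143) = 461/1784 + 143 = 255573/1784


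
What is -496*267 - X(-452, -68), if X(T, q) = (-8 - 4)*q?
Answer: -133248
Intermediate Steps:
X(T, q) = -12*q
-496*267 - X(-452, -68) = -496*267 - (-12)*(-68) = -132432 - 1*816 = -132432 - 816 = -133248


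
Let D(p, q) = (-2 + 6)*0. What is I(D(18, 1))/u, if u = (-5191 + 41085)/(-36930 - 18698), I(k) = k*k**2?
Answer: 0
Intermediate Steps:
D(p, q) = 0 (D(p, q) = 4*0 = 0)
I(k) = k**3
u = -17947/27814 (u = 35894/(-55628) = 35894*(-1/55628) = -17947/27814 ≈ -0.64525)
I(D(18, 1))/u = 0**3/(-17947/27814) = 0*(-27814/17947) = 0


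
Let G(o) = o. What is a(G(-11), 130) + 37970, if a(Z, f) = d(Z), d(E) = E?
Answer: 37959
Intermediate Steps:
a(Z, f) = Z
a(G(-11), 130) + 37970 = -11 + 37970 = 37959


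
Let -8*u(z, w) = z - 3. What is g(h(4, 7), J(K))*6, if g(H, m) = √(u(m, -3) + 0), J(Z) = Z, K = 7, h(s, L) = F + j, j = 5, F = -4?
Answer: 3*I*√2 ≈ 4.2426*I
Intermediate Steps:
h(s, L) = 1 (h(s, L) = -4 + 5 = 1)
u(z, w) = 3/8 - z/8 (u(z, w) = -(z - 3)/8 = -(-3 + z)/8 = 3/8 - z/8)
g(H, m) = √(3/8 - m/8) (g(H, m) = √((3/8 - m/8) + 0) = √(3/8 - m/8))
g(h(4, 7), J(K))*6 = (√(6 - 2*7)/4)*6 = (√(6 - 14)/4)*6 = (√(-8)/4)*6 = ((2*I*√2)/4)*6 = (I*√2/2)*6 = 3*I*√2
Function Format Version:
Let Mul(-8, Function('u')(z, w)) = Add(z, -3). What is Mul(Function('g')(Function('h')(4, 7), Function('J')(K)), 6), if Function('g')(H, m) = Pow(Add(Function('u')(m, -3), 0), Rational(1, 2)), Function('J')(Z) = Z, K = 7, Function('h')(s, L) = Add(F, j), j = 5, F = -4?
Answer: Mul(3, I, Pow(2, Rational(1, 2))) ≈ Mul(4.2426, I)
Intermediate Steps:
Function('h')(s, L) = 1 (Function('h')(s, L) = Add(-4, 5) = 1)
Function('u')(z, w) = Add(Rational(3, 8), Mul(Rational(-1, 8), z)) (Function('u')(z, w) = Mul(Rational(-1, 8), Add(z, -3)) = Mul(Rational(-1, 8), Add(-3, z)) = Add(Rational(3, 8), Mul(Rational(-1, 8), z)))
Function('g')(H, m) = Pow(Add(Rational(3, 8), Mul(Rational(-1, 8), m)), Rational(1, 2)) (Function('g')(H, m) = Pow(Add(Add(Rational(3, 8), Mul(Rational(-1, 8), m)), 0), Rational(1, 2)) = Pow(Add(Rational(3, 8), Mul(Rational(-1, 8), m)), Rational(1, 2)))
Mul(Function('g')(Function('h')(4, 7), Function('J')(K)), 6) = Mul(Mul(Rational(1, 4), Pow(Add(6, Mul(-2, 7)), Rational(1, 2))), 6) = Mul(Mul(Rational(1, 4), Pow(Add(6, -14), Rational(1, 2))), 6) = Mul(Mul(Rational(1, 4), Pow(-8, Rational(1, 2))), 6) = Mul(Mul(Rational(1, 4), Mul(2, I, Pow(2, Rational(1, 2)))), 6) = Mul(Mul(Rational(1, 2), I, Pow(2, Rational(1, 2))), 6) = Mul(3, I, Pow(2, Rational(1, 2)))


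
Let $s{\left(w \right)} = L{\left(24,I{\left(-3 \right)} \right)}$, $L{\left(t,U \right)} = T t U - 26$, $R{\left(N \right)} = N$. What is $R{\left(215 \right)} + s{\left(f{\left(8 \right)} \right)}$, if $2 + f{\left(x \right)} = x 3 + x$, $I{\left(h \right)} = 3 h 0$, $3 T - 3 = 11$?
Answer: $189$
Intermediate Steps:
$T = \frac{14}{3}$ ($T = 1 + \frac{1}{3} \cdot 11 = 1 + \frac{11}{3} = \frac{14}{3} \approx 4.6667$)
$I{\left(h \right)} = 0$
$L{\left(t,U \right)} = -26 + \frac{14 U t}{3}$ ($L{\left(t,U \right)} = \frac{14 t}{3} U - 26 = \frac{14 U t}{3} - 26 = -26 + \frac{14 U t}{3}$)
$f{\left(x \right)} = -2 + 4 x$ ($f{\left(x \right)} = -2 + \left(x 3 + x\right) = -2 + \left(3 x + x\right) = -2 + 4 x$)
$s{\left(w \right)} = -26$ ($s{\left(w \right)} = -26 + \frac{14}{3} \cdot 0 \cdot 24 = -26 + 0 = -26$)
$R{\left(215 \right)} + s{\left(f{\left(8 \right)} \right)} = 215 - 26 = 189$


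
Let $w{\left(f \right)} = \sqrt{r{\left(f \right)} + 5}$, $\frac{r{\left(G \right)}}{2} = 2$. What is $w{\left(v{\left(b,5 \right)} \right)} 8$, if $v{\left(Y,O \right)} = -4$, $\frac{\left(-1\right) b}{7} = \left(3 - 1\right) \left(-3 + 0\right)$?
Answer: $24$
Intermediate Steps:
$b = 42$ ($b = - 7 \left(3 - 1\right) \left(-3 + 0\right) = - 7 \cdot 2 \left(-3\right) = \left(-7\right) \left(-6\right) = 42$)
$r{\left(G \right)} = 4$ ($r{\left(G \right)} = 2 \cdot 2 = 4$)
$w{\left(f \right)} = 3$ ($w{\left(f \right)} = \sqrt{4 + 5} = \sqrt{9} = 3$)
$w{\left(v{\left(b,5 \right)} \right)} 8 = 3 \cdot 8 = 24$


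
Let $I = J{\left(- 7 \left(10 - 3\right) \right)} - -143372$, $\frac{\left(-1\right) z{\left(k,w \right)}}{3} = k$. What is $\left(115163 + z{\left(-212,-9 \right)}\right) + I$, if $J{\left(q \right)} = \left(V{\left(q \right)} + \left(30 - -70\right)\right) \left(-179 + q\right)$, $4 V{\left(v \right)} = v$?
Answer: $239164$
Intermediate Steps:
$z{\left(k,w \right)} = - 3 k$
$V{\left(v \right)} = \frac{v}{4}$
$J{\left(q \right)} = \left(-179 + q\right) \left(100 + \frac{q}{4}\right)$ ($J{\left(q \right)} = \left(\frac{q}{4} + \left(30 - -70\right)\right) \left(-179 + q\right) = \left(\frac{q}{4} + \left(30 + 70\right)\right) \left(-179 + q\right) = \left(\frac{q}{4} + 100\right) \left(-179 + q\right) = \left(100 + \frac{q}{4}\right) \left(-179 + q\right) = \left(-179 + q\right) \left(100 + \frac{q}{4}\right)$)
$I = 123365$ ($I = \left(-17900 + \frac{\left(- 7 \left(10 - 3\right)\right)^{2}}{4} + \frac{221 \left(- 7 \left(10 - 3\right)\right)}{4}\right) - -143372 = \left(-17900 + \frac{\left(\left(-7\right) 7\right)^{2}}{4} + \frac{221 \left(\left(-7\right) 7\right)}{4}\right) + 143372 = \left(-17900 + \frac{\left(-49\right)^{2}}{4} + \frac{221}{4} \left(-49\right)\right) + 143372 = \left(-17900 + \frac{1}{4} \cdot 2401 - \frac{10829}{4}\right) + 143372 = \left(-17900 + \frac{2401}{4} - \frac{10829}{4}\right) + 143372 = -20007 + 143372 = 123365$)
$\left(115163 + z{\left(-212,-9 \right)}\right) + I = \left(115163 - -636\right) + 123365 = \left(115163 + 636\right) + 123365 = 115799 + 123365 = 239164$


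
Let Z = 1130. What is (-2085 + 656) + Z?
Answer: -299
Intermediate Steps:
(-2085 + 656) + Z = (-2085 + 656) + 1130 = -1429 + 1130 = -299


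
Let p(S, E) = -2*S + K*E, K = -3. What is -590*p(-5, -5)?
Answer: -14750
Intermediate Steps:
p(S, E) = -3*E - 2*S (p(S, E) = -2*S - 3*E = -3*E - 2*S)
-590*p(-5, -5) = -590*(-3*(-5) - 2*(-5)) = -590*(15 + 10) = -590*25 = -14750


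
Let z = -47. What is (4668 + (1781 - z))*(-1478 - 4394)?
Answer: -38144512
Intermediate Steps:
(4668 + (1781 - z))*(-1478 - 4394) = (4668 + (1781 - 1*(-47)))*(-1478 - 4394) = (4668 + (1781 + 47))*(-5872) = (4668 + 1828)*(-5872) = 6496*(-5872) = -38144512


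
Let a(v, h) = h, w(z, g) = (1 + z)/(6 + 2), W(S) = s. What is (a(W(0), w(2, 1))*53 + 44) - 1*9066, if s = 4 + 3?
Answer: -72017/8 ≈ -9002.1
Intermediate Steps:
s = 7
W(S) = 7
w(z, g) = ⅛ + z/8 (w(z, g) = (1 + z)/8 = (1 + z)*(⅛) = ⅛ + z/8)
(a(W(0), w(2, 1))*53 + 44) - 1*9066 = ((⅛ + (⅛)*2)*53 + 44) - 1*9066 = ((⅛ + ¼)*53 + 44) - 9066 = ((3/8)*53 + 44) - 9066 = (159/8 + 44) - 9066 = 511/8 - 9066 = -72017/8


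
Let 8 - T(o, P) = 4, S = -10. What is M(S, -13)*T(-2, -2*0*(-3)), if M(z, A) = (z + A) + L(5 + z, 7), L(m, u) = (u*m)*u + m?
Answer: -1092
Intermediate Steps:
L(m, u) = m + m*u² (L(m, u) = (m*u)*u + m = m*u² + m = m + m*u²)
T(o, P) = 4 (T(o, P) = 8 - 1*4 = 8 - 4 = 4)
M(z, A) = 250 + A + 51*z (M(z, A) = (z + A) + (5 + z)*(1 + 7²) = (A + z) + (5 + z)*(1 + 49) = (A + z) + (5 + z)*50 = (A + z) + (250 + 50*z) = 250 + A + 51*z)
M(S, -13)*T(-2, -2*0*(-3)) = (250 - 13 + 51*(-10))*4 = (250 - 13 - 510)*4 = -273*4 = -1092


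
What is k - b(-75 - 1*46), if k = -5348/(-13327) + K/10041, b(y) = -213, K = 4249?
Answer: 28613220382/133816407 ≈ 213.82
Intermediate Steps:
k = 110325691/133816407 (k = -5348/(-13327) + 4249/10041 = -5348*(-1/13327) + 4249*(1/10041) = 5348/13327 + 4249/10041 = 110325691/133816407 ≈ 0.82446)
k - b(-75 - 1*46) = 110325691/133816407 - 1*(-213) = 110325691/133816407 + 213 = 28613220382/133816407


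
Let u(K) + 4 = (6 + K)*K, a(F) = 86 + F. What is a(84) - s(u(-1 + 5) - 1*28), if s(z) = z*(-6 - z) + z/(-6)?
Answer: 850/3 ≈ 283.33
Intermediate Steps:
u(K) = -4 + K*(6 + K) (u(K) = -4 + (6 + K)*K = -4 + K*(6 + K))
s(z) = -z/6 + z*(-6 - z) (s(z) = z*(-6 - z) + z*(-⅙) = z*(-6 - z) - z/6 = -z/6 + z*(-6 - z))
a(84) - s(u(-1 + 5) - 1*28) = (86 + 84) - (-1)*((-4 + (-1 + 5)² + 6*(-1 + 5)) - 1*28)*(37 + 6*((-4 + (-1 + 5)² + 6*(-1 + 5)) - 1*28))/6 = 170 - (-1)*((-4 + 4² + 6*4) - 28)*(37 + 6*((-4 + 4² + 6*4) - 28))/6 = 170 - (-1)*((-4 + 16 + 24) - 28)*(37 + 6*((-4 + 16 + 24) - 28))/6 = 170 - (-1)*(36 - 28)*(37 + 6*(36 - 28))/6 = 170 - (-1)*8*(37 + 6*8)/6 = 170 - (-1)*8*(37 + 48)/6 = 170 - (-1)*8*85/6 = 170 - 1*(-340/3) = 170 + 340/3 = 850/3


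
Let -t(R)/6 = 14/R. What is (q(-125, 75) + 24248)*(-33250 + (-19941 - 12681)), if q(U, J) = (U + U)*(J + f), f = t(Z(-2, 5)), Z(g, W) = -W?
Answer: -85501856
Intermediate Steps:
t(R) = -84/R
f = 84/5 (f = -84/((-1*5)) = -84/(-5) = -84*(-⅕) = 84/5 ≈ 16.800)
q(U, J) = 2*U*(84/5 + J) (q(U, J) = (U + U)*(J + 84/5) = (2*U)*(84/5 + J) = 2*U*(84/5 + J))
(q(-125, 75) + 24248)*(-33250 + (-19941 - 12681)) = ((⅖)*(-125)*(84 + 5*75) + 24248)*(-33250 + (-19941 - 12681)) = ((⅖)*(-125)*(84 + 375) + 24248)*(-33250 - 32622) = ((⅖)*(-125)*459 + 24248)*(-65872) = (-22950 + 24248)*(-65872) = 1298*(-65872) = -85501856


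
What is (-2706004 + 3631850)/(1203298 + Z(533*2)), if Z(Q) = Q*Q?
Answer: 462923/1169827 ≈ 0.39572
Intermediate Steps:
Z(Q) = Q²
(-2706004 + 3631850)/(1203298 + Z(533*2)) = (-2706004 + 3631850)/(1203298 + (533*2)²) = 925846/(1203298 + 1066²) = 925846/(1203298 + 1136356) = 925846/2339654 = 925846*(1/2339654) = 462923/1169827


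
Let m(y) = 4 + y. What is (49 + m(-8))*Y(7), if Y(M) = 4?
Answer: 180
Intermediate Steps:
(49 + m(-8))*Y(7) = (49 + (4 - 8))*4 = (49 - 4)*4 = 45*4 = 180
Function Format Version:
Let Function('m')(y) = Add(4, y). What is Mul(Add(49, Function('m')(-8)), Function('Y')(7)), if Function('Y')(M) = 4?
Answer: 180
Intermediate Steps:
Mul(Add(49, Function('m')(-8)), Function('Y')(7)) = Mul(Add(49, Add(4, -8)), 4) = Mul(Add(49, -4), 4) = Mul(45, 4) = 180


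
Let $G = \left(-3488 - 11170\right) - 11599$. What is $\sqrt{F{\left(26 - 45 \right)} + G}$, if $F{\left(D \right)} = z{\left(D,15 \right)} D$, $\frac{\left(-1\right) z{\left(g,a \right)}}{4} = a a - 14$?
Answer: $i \sqrt{10221} \approx 101.1 i$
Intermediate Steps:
$z{\left(g,a \right)} = 56 - 4 a^{2}$ ($z{\left(g,a \right)} = - 4 \left(a a - 14\right) = - 4 \left(a^{2} - 14\right) = - 4 \left(-14 + a^{2}\right) = 56 - 4 a^{2}$)
$F{\left(D \right)} = - 844 D$ ($F{\left(D \right)} = \left(56 - 4 \cdot 15^{2}\right) D = \left(56 - 900\right) D = - 844 D$)
$G = -26257$ ($G = -14658 - 11599 = -26257$)
$\sqrt{F{\left(26 - 45 \right)} + G} = \sqrt{- 844 \left(26 - 45\right) - 26257} = \sqrt{\left(-844\right) \left(-19\right) - 26257} = \sqrt{16036 - 26257} = \sqrt{-10221} = i \sqrt{10221}$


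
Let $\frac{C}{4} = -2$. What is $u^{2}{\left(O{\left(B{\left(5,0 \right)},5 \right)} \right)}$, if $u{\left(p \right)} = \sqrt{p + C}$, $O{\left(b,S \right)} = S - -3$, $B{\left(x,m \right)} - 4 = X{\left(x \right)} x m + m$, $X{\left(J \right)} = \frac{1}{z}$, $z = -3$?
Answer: $0$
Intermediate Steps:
$C = -8$ ($C = 4 \left(-2\right) = -8$)
$X{\left(J \right)} = - \frac{1}{3}$ ($X{\left(J \right)} = \frac{1}{-3} = - \frac{1}{3}$)
$B{\left(x,m \right)} = 4 + m - \frac{m x}{3}$ ($B{\left(x,m \right)} = 4 + \left(- \frac{x}{3} m + m\right) = 4 - \left(- m + \frac{m x}{3}\right) = 4 + m - \frac{m x}{3}$)
$O{\left(b,S \right)} = 3 + S$ ($O{\left(b,S \right)} = S + 3 = 3 + S$)
$u{\left(p \right)} = \sqrt{-8 + p}$ ($u{\left(p \right)} = \sqrt{p - 8} = \sqrt{-8 + p}$)
$u^{2}{\left(O{\left(B{\left(5,0 \right)},5 \right)} \right)} = \left(\sqrt{-8 + \left(3 + 5\right)}\right)^{2} = \left(\sqrt{-8 + 8}\right)^{2} = \left(\sqrt{0}\right)^{2} = 0^{2} = 0$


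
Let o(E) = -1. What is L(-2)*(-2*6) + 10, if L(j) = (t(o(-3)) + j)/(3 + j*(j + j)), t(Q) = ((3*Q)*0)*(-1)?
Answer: 134/11 ≈ 12.182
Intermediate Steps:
t(Q) = 0 (t(Q) = 0*(-1) = 0)
L(j) = j/(3 + 2*j²) (L(j) = (0 + j)/(3 + j*(j + j)) = j/(3 + j*(2*j)) = j/(3 + 2*j²))
L(-2)*(-2*6) + 10 = (-2/(3 + 2*(-2)²))*(-2*6) + 10 = -2/(3 + 2*4)*(-12) + 10 = -2/(3 + 8)*(-12) + 10 = -2/11*(-12) + 10 = 24/11 + 10 = 134/11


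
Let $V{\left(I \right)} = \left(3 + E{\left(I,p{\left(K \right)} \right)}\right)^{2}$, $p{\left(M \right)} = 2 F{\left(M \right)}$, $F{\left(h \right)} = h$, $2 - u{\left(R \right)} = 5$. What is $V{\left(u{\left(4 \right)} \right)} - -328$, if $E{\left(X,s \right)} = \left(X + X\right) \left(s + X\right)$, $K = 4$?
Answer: $1057$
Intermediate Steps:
$u{\left(R \right)} = -3$ ($u{\left(R \right)} = 2 - 5 = -3$)
$p{\left(M \right)} = 2 M$
$E{\left(X,s \right)} = 2 X \left(X + s\right)$
$V{\left(I \right)} = \left(3 + 2 I \left(8 + I\right)\right)^{2}$ ($V{\left(I \right)} = \left(3 + 2 I \left(I + 2 \cdot 4\right)\right)^{2} = \left(3 + 2 I \left(I + 8\right)\right)^{2} = \left(3 + 2 I \left(8 + I\right)\right)^{2}$)
$V{\left(u{\left(4 \right)} \right)} - -328 = \left(3 + 2 \left(-3\right) \left(8 - 3\right)\right)^{2} - -328 = \left(3 + 2 \left(-3\right) 5\right)^{2} + 328 = \left(3 - 30\right)^{2} + 328 = \left(-27\right)^{2} + 328 = 729 + 328 = 1057$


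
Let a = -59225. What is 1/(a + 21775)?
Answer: -1/37450 ≈ -2.6702e-5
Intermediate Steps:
1/(a + 21775) = 1/(-59225 + 21775) = 1/(-37450) = -1/37450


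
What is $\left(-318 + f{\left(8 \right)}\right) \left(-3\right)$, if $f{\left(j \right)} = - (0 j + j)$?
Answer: $978$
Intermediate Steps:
$f{\left(j \right)} = - j$ ($f{\left(j \right)} = - (0 + j) = - j$)
$\left(-318 + f{\left(8 \right)}\right) \left(-3\right) = \left(-318 - 8\right) \left(-3\right) = \left(-326\right) \left(-3\right) = 978$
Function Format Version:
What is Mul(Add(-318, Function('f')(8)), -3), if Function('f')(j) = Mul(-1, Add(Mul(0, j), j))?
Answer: 978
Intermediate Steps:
Function('f')(j) = Mul(-1, j) (Function('f')(j) = Mul(-1, Add(0, j)) = Mul(-1, j))
Mul(Add(-318, Function('f')(8)), -3) = Mul(Add(-318, Mul(-1, 8)), -3) = Mul(Add(-318, -8), -3) = Mul(-326, -3) = 978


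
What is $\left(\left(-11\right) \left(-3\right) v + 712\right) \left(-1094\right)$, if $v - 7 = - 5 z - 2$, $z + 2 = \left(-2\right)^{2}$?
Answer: $-598418$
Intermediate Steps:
$z = 2$ ($z = -2 + \left(-2\right)^{2} = -2 + 4 = 2$)
$v = -5$ ($v = 7 - 12 = -5$)
$\left(\left(-11\right) \left(-3\right) v + 712\right) \left(-1094\right) = \left(\left(-11\right) \left(-3\right) \left(-5\right) + 712\right) \left(-1094\right) = \left(33 \left(-5\right) + 712\right) \left(-1094\right) = \left(-165 + 712\right) \left(-1094\right) = 547 \left(-1094\right) = -598418$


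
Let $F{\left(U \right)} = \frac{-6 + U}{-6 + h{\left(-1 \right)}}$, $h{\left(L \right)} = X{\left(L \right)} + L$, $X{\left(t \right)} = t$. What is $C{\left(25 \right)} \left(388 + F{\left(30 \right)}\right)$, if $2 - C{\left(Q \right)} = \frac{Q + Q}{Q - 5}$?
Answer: $- \frac{385}{2} \approx -192.5$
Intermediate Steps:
$h{\left(L \right)} = 2 L$ ($h{\left(L \right)} = L + L = 2 L$)
$C{\left(Q \right)} = 2 - \frac{2 Q}{-5 + Q}$ ($C{\left(Q \right)} = 2 - \frac{Q + Q}{Q - 5} = 2 - \frac{2 Q}{-5 + Q}$)
$F{\left(U \right)} = \frac{3}{4} - \frac{U}{8}$ ($F{\left(U \right)} = \frac{-6 + U}{-6 + 2 \left(-1\right)} = \frac{-6 + U}{-6 - 2} = \frac{-6 + U}{-8} = \left(-6 + U\right) \left(- \frac{1}{8}\right) = \frac{3}{4} - \frac{U}{8}$)
$C{\left(25 \right)} \left(388 + F{\left(30 \right)}\right) = - \frac{10}{-5 + 25} \left(388 + \left(\frac{3}{4} - \frac{15}{4}\right)\right) = - \frac{10}{20} \left(388 + \left(\frac{3}{4} - \frac{15}{4}\right)\right) = \left(-10\right) \frac{1}{20} \left(388 - 3\right) = \left(- \frac{1}{2}\right) 385 = - \frac{385}{2}$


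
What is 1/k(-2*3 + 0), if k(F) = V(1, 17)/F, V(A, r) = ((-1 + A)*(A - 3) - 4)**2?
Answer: -3/8 ≈ -0.37500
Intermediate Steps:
V(A, r) = (-4 + (-1 + A)*(-3 + A))**2 (V(A, r) = ((-1 + A)*(-3 + A) - 4)**2 = (-4 + (-1 + A)*(-3 + A))**2)
k(F) = 16/F (k(F) = (1 - 1*1**2 + 4*1)**2/F = (1 - 1*1 + 4)**2/F = (1 - 1 + 4)**2/F = 4**2/F = 16/F)
1/k(-2*3 + 0) = 1/(16/(-2*3 + 0)) = 1/(16/(-6 + 0)) = 1/(16/(-6)) = 1/(16*(-1/6)) = 1/(-8/3) = -3/8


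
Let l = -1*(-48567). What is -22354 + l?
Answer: 26213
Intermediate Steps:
l = 48567
-22354 + l = -22354 + 48567 = 26213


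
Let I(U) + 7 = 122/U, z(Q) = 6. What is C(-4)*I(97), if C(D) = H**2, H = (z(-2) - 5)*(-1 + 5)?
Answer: -8912/97 ≈ -91.876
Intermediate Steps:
I(U) = -7 + 122/U
H = 4 (H = (6 - 5)*(-1 + 5) = 1*4 = 4)
C(D) = 16 (C(D) = 4**2 = 16)
C(-4)*I(97) = 16*(-7 + 122/97) = 16*(-557/97) = -8912/97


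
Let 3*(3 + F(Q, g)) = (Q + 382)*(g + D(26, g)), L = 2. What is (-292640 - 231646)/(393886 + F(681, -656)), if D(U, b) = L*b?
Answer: 524286/303445 ≈ 1.7278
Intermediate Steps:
D(U, b) = 2*b
F(Q, g) = -3 + g*(382 + Q) (F(Q, g) = -3 + ((Q + 382)*(g + 2*g))/3 = -3 + ((382 + Q)*(3*g))/3 = -3 + (3*g*(382 + Q))/3 = -3 + g*(382 + Q))
(-292640 - 231646)/(393886 + F(681, -656)) = (-292640 - 231646)/(393886 + (-3 + 382*(-656) + 681*(-656))) = -524286/(393886 + (-3 - 250592 - 446736)) = -524286/(393886 - 697331) = -524286/(-303445) = -524286*(-1/303445) = 524286/303445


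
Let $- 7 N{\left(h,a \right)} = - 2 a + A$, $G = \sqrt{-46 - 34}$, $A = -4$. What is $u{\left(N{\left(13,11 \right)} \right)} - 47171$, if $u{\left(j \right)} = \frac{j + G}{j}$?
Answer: $-47170 + \frac{14 i \sqrt{5}}{13} \approx -47170.0 + 2.4081 i$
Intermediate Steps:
$G = 4 i \sqrt{5}$ ($G = \sqrt{-80} = 4 i \sqrt{5} \approx 8.9443 i$)
$N{\left(h,a \right)} = \frac{4}{7} + \frac{2 a}{7}$ ($N{\left(h,a \right)} = - \frac{- 2 a - 4}{7} = - \frac{-4 - 2 a}{7} = \frac{4}{7} + \frac{2 a}{7}$)
$u{\left(j \right)} = \frac{j + 4 i \sqrt{5}}{j}$
$u{\left(N{\left(13,11 \right)} \right)} - 47171 = \frac{\left(\frac{4}{7} + \frac{2}{7} \cdot 11\right) + 4 i \sqrt{5}}{\frac{4}{7} + \frac{2}{7} \cdot 11} - 47171 = \frac{\left(\frac{4}{7} + \frac{22}{7}\right) + 4 i \sqrt{5}}{\frac{4}{7} + \frac{22}{7}} - 47171 = \frac{\frac{26}{7} + 4 i \sqrt{5}}{\frac{26}{7}} - 47171 = \frac{7 \left(\frac{26}{7} + 4 i \sqrt{5}\right)}{26} - 47171 = \left(1 + \frac{14 i \sqrt{5}}{13}\right) - 47171 = -47170 + \frac{14 i \sqrt{5}}{13}$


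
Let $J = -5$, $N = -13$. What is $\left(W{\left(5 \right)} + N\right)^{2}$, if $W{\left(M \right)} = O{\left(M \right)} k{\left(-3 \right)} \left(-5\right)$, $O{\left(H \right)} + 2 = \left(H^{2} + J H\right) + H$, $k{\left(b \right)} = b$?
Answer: $1024$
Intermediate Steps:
$O{\left(H \right)} = -2 + H^{2} - 4 H$ ($O{\left(H \right)} = -2 + \left(\left(H^{2} - 5 H\right) + H\right) = -2 + \left(H^{2} - 4 H\right) = -2 + H^{2} - 4 H$)
$W{\left(M \right)} = -30 - 60 M + 15 M^{2}$ ($W{\left(M \right)} = \left(-2 + M^{2} - 4 M\right) \left(-3\right) \left(-5\right) = \left(6 - 3 M^{2} + 12 M\right) \left(-5\right) = -30 - 60 M + 15 M^{2}$)
$\left(W{\left(5 \right)} + N\right)^{2} = \left(\left(-30 - 300 + 15 \cdot 5^{2}\right) - 13\right)^{2} = \left(\left(-30 - 300 + 15 \cdot 25\right) - 13\right)^{2} = \left(\left(-30 - 300 + 375\right) - 13\right)^{2} = \left(45 - 13\right)^{2} = 32^{2} = 1024$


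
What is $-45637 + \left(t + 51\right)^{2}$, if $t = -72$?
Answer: $-45196$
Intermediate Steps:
$-45637 + \left(t + 51\right)^{2} = -45637 + \left(-72 + 51\right)^{2} = -45637 + \left(-21\right)^{2} = -45637 + 441 = -45196$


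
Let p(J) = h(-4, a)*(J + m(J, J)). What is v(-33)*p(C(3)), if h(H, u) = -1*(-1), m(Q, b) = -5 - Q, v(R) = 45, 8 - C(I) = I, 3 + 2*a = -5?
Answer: -225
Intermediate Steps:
a = -4 (a = -3/2 + (1/2)*(-5) = -3/2 - 5/2 = -4)
C(I) = 8 - I
h(H, u) = 1
p(J) = -5 (p(J) = 1*(J + (-5 - J)) = 1*(-5) = -5)
v(-33)*p(C(3)) = 45*(-5) = -225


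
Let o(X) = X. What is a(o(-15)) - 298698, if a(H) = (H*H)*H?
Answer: -302073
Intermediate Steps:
a(H) = H³ (a(H) = H²*H = H³)
a(o(-15)) - 298698 = (-15)³ - 298698 = -3375 - 298698 = -302073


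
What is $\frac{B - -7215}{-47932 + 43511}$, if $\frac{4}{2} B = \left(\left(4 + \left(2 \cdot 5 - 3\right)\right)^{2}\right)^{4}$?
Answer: $- \frac{214373311}{8842} \approx -24245.0$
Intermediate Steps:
$B = \frac{214358881}{2}$ ($B = \frac{\left(\left(4 + \left(2 \cdot 5 - 3\right)\right)^{2}\right)^{4}}{2} = \frac{\left(\left(4 + \left(10 - 3\right)\right)^{2}\right)^{4}}{2} = \frac{\left(\left(4 + 7\right)^{2}\right)^{4}}{2} = \frac{\left(11^{2}\right)^{4}}{2} = \frac{121^{4}}{2} = \frac{1}{2} \cdot 214358881 = \frac{214358881}{2} \approx 1.0718 \cdot 10^{8}$)
$\frac{B - -7215}{-47932 + 43511} = \frac{\frac{214358881}{2} - -7215}{-47932 + 43511} = \frac{\frac{214358881}{2} + 7215}{-4421} = \frac{214373311}{2} \left(- \frac{1}{4421}\right) = - \frac{214373311}{8842}$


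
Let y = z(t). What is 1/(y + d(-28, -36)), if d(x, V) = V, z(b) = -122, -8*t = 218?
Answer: -1/158 ≈ -0.0063291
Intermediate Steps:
t = -109/4 (t = -1/8*218 = -109/4 ≈ -27.250)
y = -122
1/(y + d(-28, -36)) = 1/(-122 - 36) = 1/(-158) = -1/158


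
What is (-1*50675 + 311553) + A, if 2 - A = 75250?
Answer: 185630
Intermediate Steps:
A = -75248 (A = 2 - 1*75250 = 2 - 75250 = -75248)
(-1*50675 + 311553) + A = (-1*50675 + 311553) - 75248 = (-50675 + 311553) - 75248 = 260878 - 75248 = 185630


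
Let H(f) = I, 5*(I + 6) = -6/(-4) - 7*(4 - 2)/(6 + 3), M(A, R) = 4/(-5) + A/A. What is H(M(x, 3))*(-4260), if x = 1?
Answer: 76822/3 ≈ 25607.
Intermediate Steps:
M(A, R) = ⅕ (M(A, R) = 4*(-⅕) + 1 = -⅘ + 1 = ⅕)
I = -541/90 (I = -6 + (-6/(-4) - 7*(4 - 2)/(6 + 3))/5 = -6 + (-6*(-¼) - 7/(9/2))/5 = -6 + (3/2 - 7/(9*(½)))/5 = -6 + (3/2 - 7/9/2)/5 = -6 + (3/2 - 7*2/9)/5 = -6 + (3/2 - 14/9)/5 = -6 + (⅕)*(-1/18) = -6 - 1/90 = -541/90 ≈ -6.0111)
H(f) = -541/90
H(M(x, 3))*(-4260) = -541/90*(-4260) = 76822/3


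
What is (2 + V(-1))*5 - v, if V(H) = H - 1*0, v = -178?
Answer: 183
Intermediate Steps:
V(H) = H (V(H) = H + 0 = H)
(2 + V(-1))*5 - v = (2 - 1)*5 - 1*(-178) = 1*5 + 178 = 5 + 178 = 183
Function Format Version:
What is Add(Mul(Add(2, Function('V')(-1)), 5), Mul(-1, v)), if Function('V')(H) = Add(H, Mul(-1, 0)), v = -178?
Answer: 183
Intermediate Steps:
Function('V')(H) = H (Function('V')(H) = Add(H, 0) = H)
Add(Mul(Add(2, Function('V')(-1)), 5), Mul(-1, v)) = Add(Mul(Add(2, -1), 5), Mul(-1, -178)) = Add(Mul(1, 5), 178) = Add(5, 178) = 183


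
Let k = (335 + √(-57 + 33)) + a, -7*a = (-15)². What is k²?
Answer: 4493224/49 + 8480*I*√6/7 ≈ 91699.0 + 2967.4*I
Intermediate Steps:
a = -225/7 (a = -⅐*(-15)² = -⅐*225 = -225/7 ≈ -32.143)
k = 2120/7 + 2*I*√6 (k = (335 + √(-57 + 33)) - 225/7 = (335 + √(-24)) - 225/7 = (335 + 2*I*√6) - 225/7 = 2120/7 + 2*I*√6 ≈ 302.86 + 4.899*I)
k² = (2120/7 + 2*I*√6)²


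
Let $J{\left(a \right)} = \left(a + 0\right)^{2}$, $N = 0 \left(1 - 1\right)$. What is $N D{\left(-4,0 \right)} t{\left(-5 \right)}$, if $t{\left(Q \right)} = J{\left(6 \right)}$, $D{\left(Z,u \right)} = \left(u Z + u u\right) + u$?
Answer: $0$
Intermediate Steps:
$D{\left(Z,u \right)} = u + u^{2} + Z u$ ($D{\left(Z,u \right)} = \left(Z u + u^{2}\right) + u = \left(u^{2} + Z u\right) + u = u + u^{2} + Z u$)
$N = 0$ ($N = 0 \cdot 0 = 0$)
$J{\left(a \right)} = a^{2}$
$t{\left(Q \right)} = 36$ ($t{\left(Q \right)} = 6^{2} = 36$)
$N D{\left(-4,0 \right)} t{\left(-5 \right)} = 0 \cdot 0 \left(1 - 4 + 0\right) 36 = 0 \cdot 0 \left(-3\right) 36 = 0 \cdot 0 \cdot 36 = 0 \cdot 36 = 0$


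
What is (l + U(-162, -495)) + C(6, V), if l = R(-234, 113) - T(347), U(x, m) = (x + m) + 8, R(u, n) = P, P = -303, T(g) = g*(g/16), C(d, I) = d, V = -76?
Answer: -135545/16 ≈ -8471.6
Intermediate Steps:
T(g) = g²/16 (T(g) = g*(g*(1/16)) = g*(g/16) = g²/16)
R(u, n) = -303
U(x, m) = 8 + m + x (U(x, m) = (m + x) + 8 = 8 + m + x)
l = -125257/16 (l = -303 - 347²/16 = -303 - 120409/16 = -125257/16 ≈ -7828.6)
(l + U(-162, -495)) + C(6, V) = (-125257/16 + (8 - 495 - 162)) + 6 = (-125257/16 - 649) + 6 = -135641/16 + 6 = -135545/16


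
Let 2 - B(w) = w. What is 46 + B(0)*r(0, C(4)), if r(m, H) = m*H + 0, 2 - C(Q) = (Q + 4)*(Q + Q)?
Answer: 46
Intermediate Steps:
B(w) = 2 - w
C(Q) = 2 - 2*Q*(4 + Q) (C(Q) = 2 - (Q + 4)*(Q + Q) = 2 - (4 + Q)*2*Q = 2 - 2*Q*(4 + Q))
r(m, H) = H*m (r(m, H) = H*m + 0 = H*m)
46 + B(0)*r(0, C(4)) = 46 + (2 - 1*0)*((2 - 8*4 - 2*4²)*0) = 46 + (2 + 0)*((2 - 32 - 2*16)*0) = 46 + 2*((2 - 32 - 32)*0) = 46 + 2*(-62*0) = 46 + 2*0 = 46 + 0 = 46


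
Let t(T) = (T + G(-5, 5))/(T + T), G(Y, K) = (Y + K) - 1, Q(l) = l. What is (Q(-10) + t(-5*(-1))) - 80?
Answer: -448/5 ≈ -89.600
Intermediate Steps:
G(Y, K) = -1 + K + Y (G(Y, K) = (K + Y) - 1 = -1 + K + Y)
t(T) = (-1 + T)/(2*T) (t(T) = (T + (-1 + 5 - 5))/(T + T) = (T - 1)/((2*T)) = (-1 + T)*(1/(2*T)) = (-1 + T)/(2*T))
(Q(-10) + t(-5*(-1))) - 80 = (-10 + (-1 - 5*(-1))/(2*((-5*(-1))))) - 80 = (-10 + (1/2)*(-1 + 5)/5) - 80 = (-10 + (1/2)*(1/5)*4) - 80 = (-10 + 2/5) - 80 = -48/5 - 80 = -448/5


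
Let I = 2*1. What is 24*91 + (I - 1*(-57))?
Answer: 2243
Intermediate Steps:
I = 2
24*91 + (I - 1*(-57)) = 24*91 + (2 - 1*(-57)) = 2184 + (2 + 57) = 2184 + 59 = 2243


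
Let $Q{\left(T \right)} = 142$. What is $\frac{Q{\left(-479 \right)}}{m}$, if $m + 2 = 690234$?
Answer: $\frac{71}{345116} \approx 0.00020573$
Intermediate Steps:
$m = 690232$ ($m = -2 + 690234 = 690232$)
$\frac{Q{\left(-479 \right)}}{m} = \frac{142}{690232} = 142 \cdot \frac{1}{690232} = \frac{71}{345116}$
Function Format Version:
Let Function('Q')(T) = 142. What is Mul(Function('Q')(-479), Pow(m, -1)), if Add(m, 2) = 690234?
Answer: Rational(71, 345116) ≈ 0.00020573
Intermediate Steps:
m = 690232 (m = Add(-2, 690234) = 690232)
Mul(Function('Q')(-479), Pow(m, -1)) = Mul(142, Pow(690232, -1)) = Mul(142, Rational(1, 690232)) = Rational(71, 345116)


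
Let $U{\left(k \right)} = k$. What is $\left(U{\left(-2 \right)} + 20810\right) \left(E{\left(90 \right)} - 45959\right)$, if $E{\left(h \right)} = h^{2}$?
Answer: $-787770072$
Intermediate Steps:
$\left(U{\left(-2 \right)} + 20810\right) \left(E{\left(90 \right)} - 45959\right) = \left(-2 + 20810\right) \left(90^{2} - 45959\right) = 20808 \left(8100 - 45959\right) = 20808 \left(-37859\right) = -787770072$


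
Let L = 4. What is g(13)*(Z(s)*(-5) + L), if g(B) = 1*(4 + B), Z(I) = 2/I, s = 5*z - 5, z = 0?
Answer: 102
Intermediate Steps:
s = -5 (s = 5*0 - 5 = 0 - 5 = -5)
g(B) = 4 + B
g(13)*(Z(s)*(-5) + L) = (4 + 13)*((2/(-5))*(-5) + 4) = 17*((2*(-1/5))*(-5) + 4) = 17*(-2/5*(-5) + 4) = 17*(2 + 4) = 17*6 = 102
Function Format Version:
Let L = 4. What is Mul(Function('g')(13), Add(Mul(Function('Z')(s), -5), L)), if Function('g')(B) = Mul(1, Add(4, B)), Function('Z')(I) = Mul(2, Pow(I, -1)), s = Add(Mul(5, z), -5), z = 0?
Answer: 102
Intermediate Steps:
s = -5 (s = Add(Mul(5, 0), -5) = Add(0, -5) = -5)
Function('g')(B) = Add(4, B)
Mul(Function('g')(13), Add(Mul(Function('Z')(s), -5), L)) = Mul(Add(4, 13), Add(Mul(Mul(2, Pow(-5, -1)), -5), 4)) = Mul(17, Add(Mul(Mul(2, Rational(-1, 5)), -5), 4)) = Mul(17, Add(Mul(Rational(-2, 5), -5), 4)) = Mul(17, Add(2, 4)) = Mul(17, 6) = 102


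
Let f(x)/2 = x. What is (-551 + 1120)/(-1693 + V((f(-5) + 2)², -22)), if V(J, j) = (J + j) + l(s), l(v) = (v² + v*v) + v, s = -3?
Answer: -569/1636 ≈ -0.34780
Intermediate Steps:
l(v) = v + 2*v² (l(v) = (v² + v²) + v = 2*v² + v = v + 2*v²)
f(x) = 2*x
V(J, j) = 15 + J + j (V(J, j) = (J + j) - 3*(1 + 2*(-3)) = (J + j) - 3*(1 - 6) = (J + j) - 3*(-5) = (J + j) + 15 = 15 + J + j)
(-551 + 1120)/(-1693 + V((f(-5) + 2)², -22)) = (-551 + 1120)/(-1693 + (15 + (2*(-5) + 2)² - 22)) = 569/(-1693 + (15 + (-10 + 2)² - 22)) = 569/(-1693 + (15 + (-8)² - 22)) = 569/(-1693 + (15 + 64 - 22)) = 569/(-1693 + 57) = 569/(-1636) = 569*(-1/1636) = -569/1636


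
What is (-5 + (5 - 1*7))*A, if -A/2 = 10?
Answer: 140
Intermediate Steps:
A = -20 (A = -2*10 = -20)
(-5 + (5 - 1*7))*A = (-5 + (5 - 1*7))*(-20) = (-5 + (5 - 7))*(-20) = (-5 - 2)*(-20) = -7*(-20) = 140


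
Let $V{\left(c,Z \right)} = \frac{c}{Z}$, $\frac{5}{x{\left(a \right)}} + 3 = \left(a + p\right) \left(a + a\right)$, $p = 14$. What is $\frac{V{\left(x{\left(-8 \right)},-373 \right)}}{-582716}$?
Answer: $- \frac{5}{21517953732} \approx -2.3236 \cdot 10^{-10}$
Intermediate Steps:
$x{\left(a \right)} = \frac{5}{-3 + 2 a \left(14 + a\right)}$ ($x{\left(a \right)} = \frac{5}{-3 + \left(a + 14\right) \left(a + a\right)} = \frac{5}{-3 + \left(14 + a\right) 2 a} = \frac{5}{-3 + 2 a \left(14 + a\right)}$)
$\frac{V{\left(x{\left(-8 \right)},-373 \right)}}{-582716} = \frac{\frac{5}{-3 + 2 \left(-8\right)^{2} + 28 \left(-8\right)} \frac{1}{-373}}{-582716} = \frac{5}{-3 + 2 \cdot 64 - 224} \left(- \frac{1}{373}\right) \left(- \frac{1}{582716}\right) = \frac{5}{-3 + 128 - 224} \left(- \frac{1}{373}\right) \left(- \frac{1}{582716}\right) = \frac{5}{-99} \left(- \frac{1}{373}\right) \left(- \frac{1}{582716}\right) = 5 \left(- \frac{1}{99}\right) \left(- \frac{1}{373}\right) \left(- \frac{1}{582716}\right) = \left(- \frac{5}{99}\right) \left(- \frac{1}{373}\right) \left(- \frac{1}{582716}\right) = \frac{5}{36927} \left(- \frac{1}{582716}\right) = - \frac{5}{21517953732}$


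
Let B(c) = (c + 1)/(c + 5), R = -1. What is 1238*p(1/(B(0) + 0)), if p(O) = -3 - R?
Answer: -2476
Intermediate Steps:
B(c) = (1 + c)/(5 + c)
p(O) = -2 (p(O) = -3 - 1*(-1) = -3 + 1 = -2)
1238*p(1/(B(0) + 0)) = 1238*(-2) = -2476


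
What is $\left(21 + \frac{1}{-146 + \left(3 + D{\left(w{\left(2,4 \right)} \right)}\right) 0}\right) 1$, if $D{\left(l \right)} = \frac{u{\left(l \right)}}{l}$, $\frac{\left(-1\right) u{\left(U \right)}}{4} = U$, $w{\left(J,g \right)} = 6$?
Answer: $\frac{3065}{146} \approx 20.993$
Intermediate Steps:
$u{\left(U \right)} = - 4 U$
$D{\left(l \right)} = -4$ ($D{\left(l \right)} = \frac{\left(-4\right) l}{l} = -4$)
$\left(21 + \frac{1}{-146 + \left(3 + D{\left(w{\left(2,4 \right)} \right)}\right) 0}\right) 1 = \left(21 + \frac{1}{-146 + \left(3 - 4\right) 0}\right) 1 = \left(21 + \frac{1}{-146 - 0}\right) 1 = \left(21 + \frac{1}{-146 + 0}\right) 1 = \left(21 + \frac{1}{-146}\right) 1 = \left(21 - \frac{1}{146}\right) 1 = \frac{3065}{146} \cdot 1 = \frac{3065}{146}$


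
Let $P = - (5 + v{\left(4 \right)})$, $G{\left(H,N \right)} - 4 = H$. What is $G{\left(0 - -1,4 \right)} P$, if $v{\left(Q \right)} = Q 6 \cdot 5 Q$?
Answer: $-2425$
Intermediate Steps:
$G{\left(H,N \right)} = 4 + H$
$v{\left(Q \right)} = 30 Q^{2}$ ($v{\left(Q \right)} = 6 Q 5 Q = 30 Q Q = 30 Q^{2}$)
$P = -485$ ($P = - (5 + 30 \cdot 4^{2}) = - (5 + 30 \cdot 16) = - (5 + 480) = \left(-1\right) 485 = -485$)
$G{\left(0 - -1,4 \right)} P = \left(4 + \left(0 - -1\right)\right) \left(-485\right) = \left(4 + \left(0 + 1\right)\right) \left(-485\right) = \left(4 + 1\right) \left(-485\right) = 5 \left(-485\right) = -2425$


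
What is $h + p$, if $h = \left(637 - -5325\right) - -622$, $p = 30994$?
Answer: $37578$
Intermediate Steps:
$h = 6584$ ($h = \left(637 + 5325\right) + 622 = 5962 + 622 = 6584$)
$h + p = 6584 + 30994 = 37578$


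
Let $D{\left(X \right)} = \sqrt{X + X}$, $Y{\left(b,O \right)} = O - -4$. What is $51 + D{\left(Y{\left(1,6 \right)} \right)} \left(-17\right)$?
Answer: $51 - 34 \sqrt{5} \approx -25.026$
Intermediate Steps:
$Y{\left(b,O \right)} = 4 + O$ ($Y{\left(b,O \right)} = O + 4 = 4 + O$)
$D{\left(X \right)} = \sqrt{2} \sqrt{X}$ ($D{\left(X \right)} = \sqrt{2 X} = \sqrt{2} \sqrt{X}$)
$51 + D{\left(Y{\left(1,6 \right)} \right)} \left(-17\right) = 51 + \sqrt{2} \sqrt{4 + 6} \left(-17\right) = 51 + \sqrt{2} \sqrt{10} \left(-17\right) = 51 + 2 \sqrt{5} \left(-17\right) = 51 - 34 \sqrt{5}$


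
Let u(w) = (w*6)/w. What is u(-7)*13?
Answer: 78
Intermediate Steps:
u(w) = 6 (u(w) = (6*w)/w = 6)
u(-7)*13 = 6*13 = 78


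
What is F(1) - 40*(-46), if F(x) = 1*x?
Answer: 1841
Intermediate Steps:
F(x) = x
F(1) - 40*(-46) = 1 - 40*(-46) = 1 + 1840 = 1841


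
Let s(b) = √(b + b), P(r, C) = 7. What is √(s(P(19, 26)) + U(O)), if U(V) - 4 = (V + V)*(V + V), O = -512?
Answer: √(1048580 + √14) ≈ 1024.0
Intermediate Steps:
U(V) = 4 + 4*V² (U(V) = 4 + (V + V)*(V + V) = 4 + (2*V)*(2*V) = 4 + 4*V²)
s(b) = √2*√b (s(b) = √(2*b) = √2*√b)
√(s(P(19, 26)) + U(O)) = √(√2*√7 + (4 + 4*(-512)²)) = √(√14 + (4 + 4*262144)) = √(√14 + (4 + 1048576)) = √(√14 + 1048580) = √(1048580 + √14)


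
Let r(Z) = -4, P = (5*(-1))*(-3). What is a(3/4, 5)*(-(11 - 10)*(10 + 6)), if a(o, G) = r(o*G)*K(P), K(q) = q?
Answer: 960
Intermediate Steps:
P = 15 (P = -5*(-3) = 15)
a(o, G) = -60 (a(o, G) = -4*15 = -60)
a(3/4, 5)*(-(11 - 10)*(10 + 6)) = -(-60)*(11 - 10)*(10 + 6) = -(-60)*1*16 = -(-60)*16 = -60*(-16) = 960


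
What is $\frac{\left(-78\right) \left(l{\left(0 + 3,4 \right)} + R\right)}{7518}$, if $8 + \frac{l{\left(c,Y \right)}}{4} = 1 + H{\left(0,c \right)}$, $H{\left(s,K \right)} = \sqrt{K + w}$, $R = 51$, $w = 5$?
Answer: $- \frac{299}{1253} - \frac{104 \sqrt{2}}{1253} \approx -0.35601$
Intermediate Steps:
$H{\left(s,K \right)} = \sqrt{5 + K}$ ($H{\left(s,K \right)} = \sqrt{K + 5} = \sqrt{5 + K}$)
$l{\left(c,Y \right)} = -28 + 4 \sqrt{5 + c}$ ($l{\left(c,Y \right)} = -32 + 4 \left(1 + \sqrt{5 + c}\right) = -32 + \left(4 + 4 \sqrt{5 + c}\right) = -28 + 4 \sqrt{5 + c}$)
$\frac{\left(-78\right) \left(l{\left(0 + 3,4 \right)} + R\right)}{7518} = \frac{\left(-78\right) \left(\left(-28 + 4 \sqrt{5 + \left(0 + 3\right)}\right) + 51\right)}{7518} = - 78 \left(\left(-28 + 4 \sqrt{5 + 3}\right) + 51\right) \frac{1}{7518} = - 78 \left(\left(-28 + 4 \sqrt{8}\right) + 51\right) \frac{1}{7518} = - 78 \left(\left(-28 + 4 \cdot 2 \sqrt{2}\right) + 51\right) \frac{1}{7518} = - 78 \left(\left(-28 + 8 \sqrt{2}\right) + 51\right) \frac{1}{7518} = - 78 \left(23 + 8 \sqrt{2}\right) \frac{1}{7518} = \left(-1794 - 624 \sqrt{2}\right) \frac{1}{7518} = - \frac{299}{1253} - \frac{104 \sqrt{2}}{1253}$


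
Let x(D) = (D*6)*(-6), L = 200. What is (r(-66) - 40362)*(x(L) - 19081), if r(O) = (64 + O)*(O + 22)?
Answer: 1058440994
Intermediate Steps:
x(D) = -36*D (x(D) = (6*D)*(-6) = -36*D)
r(O) = (22 + O)*(64 + O) (r(O) = (64 + O)*(22 + O) = (22 + O)*(64 + O))
(r(-66) - 40362)*(x(L) - 19081) = ((1408 + (-66)**2 + 86*(-66)) - 40362)*(-36*200 - 19081) = ((1408 + 4356 - 5676) - 40362)*(-7200 - 19081) = (88 - 40362)*(-26281) = -40274*(-26281) = 1058440994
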